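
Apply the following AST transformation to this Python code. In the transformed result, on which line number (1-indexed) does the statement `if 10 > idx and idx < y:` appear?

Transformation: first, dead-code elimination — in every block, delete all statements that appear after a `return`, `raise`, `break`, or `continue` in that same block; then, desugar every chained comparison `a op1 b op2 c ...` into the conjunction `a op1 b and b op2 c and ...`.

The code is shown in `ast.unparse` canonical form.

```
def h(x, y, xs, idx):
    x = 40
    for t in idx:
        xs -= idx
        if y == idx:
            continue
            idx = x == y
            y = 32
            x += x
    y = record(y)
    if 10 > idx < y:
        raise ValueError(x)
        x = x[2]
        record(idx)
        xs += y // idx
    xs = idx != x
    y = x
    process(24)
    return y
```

8

Transformed code:
def h(x, y, xs, idx):
    x = 40
    for t in idx:
        xs -= idx
        if y == idx:
            continue
    y = record(y)
    if 10 > idx and idx < y:
        raise ValueError(x)
    xs = idx != x
    y = x
    process(24)
    return y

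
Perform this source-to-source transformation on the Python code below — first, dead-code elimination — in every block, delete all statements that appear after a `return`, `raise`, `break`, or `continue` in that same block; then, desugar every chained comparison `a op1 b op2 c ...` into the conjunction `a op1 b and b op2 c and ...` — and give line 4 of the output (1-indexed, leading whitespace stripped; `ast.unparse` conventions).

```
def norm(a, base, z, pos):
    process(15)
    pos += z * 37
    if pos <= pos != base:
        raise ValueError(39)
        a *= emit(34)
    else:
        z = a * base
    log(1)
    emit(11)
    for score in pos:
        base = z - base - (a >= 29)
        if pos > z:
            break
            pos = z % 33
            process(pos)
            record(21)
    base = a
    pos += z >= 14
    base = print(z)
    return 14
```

if pos <= pos and pos != base:

Transformed code:
def norm(a, base, z, pos):
    process(15)
    pos += z * 37
    if pos <= pos and pos != base:
        raise ValueError(39)
    else:
        z = a * base
    log(1)
    emit(11)
    for score in pos:
        base = z - base - (a >= 29)
        if pos > z:
            break
    base = a
    pos += z >= 14
    base = print(z)
    return 14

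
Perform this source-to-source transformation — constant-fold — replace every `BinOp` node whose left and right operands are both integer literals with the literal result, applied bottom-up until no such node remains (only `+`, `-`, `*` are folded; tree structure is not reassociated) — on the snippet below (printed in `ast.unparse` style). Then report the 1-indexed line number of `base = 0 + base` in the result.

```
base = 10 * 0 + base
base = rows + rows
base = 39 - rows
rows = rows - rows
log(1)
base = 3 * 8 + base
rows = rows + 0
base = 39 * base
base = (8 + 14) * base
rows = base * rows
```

Transformed code:
base = 0 + base
base = rows + rows
base = 39 - rows
rows = rows - rows
log(1)
base = 24 + base
rows = rows + 0
base = 39 * base
base = 22 * base
rows = base * rows

1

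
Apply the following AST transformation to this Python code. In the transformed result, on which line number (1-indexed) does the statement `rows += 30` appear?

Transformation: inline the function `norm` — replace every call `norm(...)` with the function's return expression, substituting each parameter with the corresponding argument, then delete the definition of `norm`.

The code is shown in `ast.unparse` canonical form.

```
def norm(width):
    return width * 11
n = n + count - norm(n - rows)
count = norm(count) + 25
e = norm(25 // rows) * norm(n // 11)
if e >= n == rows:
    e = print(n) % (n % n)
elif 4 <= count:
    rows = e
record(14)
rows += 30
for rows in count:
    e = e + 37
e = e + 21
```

9

Transformed code:
n = n + count - (n - rows) * 11
count = count * 11 + 25
e = 25 // rows * 11 * (n // 11 * 11)
if e >= n == rows:
    e = print(n) % (n % n)
elif 4 <= count:
    rows = e
record(14)
rows += 30
for rows in count:
    e = e + 37
e = e + 21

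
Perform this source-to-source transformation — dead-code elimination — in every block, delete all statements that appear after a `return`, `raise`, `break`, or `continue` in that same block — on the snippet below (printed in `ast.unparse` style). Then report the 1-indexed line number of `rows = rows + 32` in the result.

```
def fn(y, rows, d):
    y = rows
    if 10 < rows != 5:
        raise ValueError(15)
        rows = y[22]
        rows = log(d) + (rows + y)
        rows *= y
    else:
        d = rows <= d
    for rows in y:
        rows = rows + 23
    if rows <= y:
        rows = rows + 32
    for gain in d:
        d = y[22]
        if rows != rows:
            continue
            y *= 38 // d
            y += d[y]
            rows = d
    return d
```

Transformed code:
def fn(y, rows, d):
    y = rows
    if 10 < rows != 5:
        raise ValueError(15)
    else:
        d = rows <= d
    for rows in y:
        rows = rows + 23
    if rows <= y:
        rows = rows + 32
    for gain in d:
        d = y[22]
        if rows != rows:
            continue
    return d

10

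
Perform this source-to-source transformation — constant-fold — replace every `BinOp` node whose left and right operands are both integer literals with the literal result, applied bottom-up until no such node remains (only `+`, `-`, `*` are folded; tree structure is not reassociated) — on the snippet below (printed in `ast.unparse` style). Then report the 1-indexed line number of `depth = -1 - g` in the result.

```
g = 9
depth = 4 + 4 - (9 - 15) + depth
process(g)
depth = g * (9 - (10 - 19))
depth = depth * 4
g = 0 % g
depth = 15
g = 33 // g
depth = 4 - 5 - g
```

Transformed code:
g = 9
depth = 14 + depth
process(g)
depth = g * 18
depth = depth * 4
g = 0 % g
depth = 15
g = 33 // g
depth = -1 - g

9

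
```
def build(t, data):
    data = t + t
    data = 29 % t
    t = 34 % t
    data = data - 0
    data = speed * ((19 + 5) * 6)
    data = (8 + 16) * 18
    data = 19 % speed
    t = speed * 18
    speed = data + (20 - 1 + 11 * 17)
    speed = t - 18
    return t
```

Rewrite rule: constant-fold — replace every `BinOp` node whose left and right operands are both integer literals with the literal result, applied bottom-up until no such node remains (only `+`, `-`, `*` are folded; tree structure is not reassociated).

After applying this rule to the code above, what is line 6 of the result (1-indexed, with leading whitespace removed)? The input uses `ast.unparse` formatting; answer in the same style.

data = speed * 144

Transformed code:
def build(t, data):
    data = t + t
    data = 29 % t
    t = 34 % t
    data = data - 0
    data = speed * 144
    data = 432
    data = 19 % speed
    t = speed * 18
    speed = data + 206
    speed = t - 18
    return t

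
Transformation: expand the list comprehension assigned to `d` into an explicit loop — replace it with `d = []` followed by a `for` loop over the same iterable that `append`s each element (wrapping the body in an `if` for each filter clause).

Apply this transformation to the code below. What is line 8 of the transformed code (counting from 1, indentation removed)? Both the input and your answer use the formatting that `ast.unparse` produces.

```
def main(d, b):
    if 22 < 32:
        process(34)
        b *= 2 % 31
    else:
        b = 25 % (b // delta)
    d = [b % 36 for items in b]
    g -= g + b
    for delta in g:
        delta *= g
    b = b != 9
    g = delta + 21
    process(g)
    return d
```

Transformed code:
def main(d, b):
    if 22 < 32:
        process(34)
        b *= 2 % 31
    else:
        b = 25 % (b // delta)
    d = []
    for items in b:
        d.append(b % 36)
    g -= g + b
    for delta in g:
        delta *= g
    b = b != 9
    g = delta + 21
    process(g)
    return d

for items in b:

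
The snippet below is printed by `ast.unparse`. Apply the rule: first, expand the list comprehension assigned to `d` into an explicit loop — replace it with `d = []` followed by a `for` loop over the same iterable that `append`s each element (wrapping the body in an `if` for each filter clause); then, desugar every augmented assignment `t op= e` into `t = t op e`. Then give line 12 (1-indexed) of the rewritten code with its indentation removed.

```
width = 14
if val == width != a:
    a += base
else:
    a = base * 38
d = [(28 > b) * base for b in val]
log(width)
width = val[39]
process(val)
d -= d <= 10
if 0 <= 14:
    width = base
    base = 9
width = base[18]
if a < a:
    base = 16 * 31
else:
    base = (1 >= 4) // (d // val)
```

d = d - (d <= 10)

Transformed code:
width = 14
if val == width != a:
    a = a + base
else:
    a = base * 38
d = []
for b in val:
    d.append((28 > b) * base)
log(width)
width = val[39]
process(val)
d = d - (d <= 10)
if 0 <= 14:
    width = base
    base = 9
width = base[18]
if a < a:
    base = 16 * 31
else:
    base = (1 >= 4) // (d // val)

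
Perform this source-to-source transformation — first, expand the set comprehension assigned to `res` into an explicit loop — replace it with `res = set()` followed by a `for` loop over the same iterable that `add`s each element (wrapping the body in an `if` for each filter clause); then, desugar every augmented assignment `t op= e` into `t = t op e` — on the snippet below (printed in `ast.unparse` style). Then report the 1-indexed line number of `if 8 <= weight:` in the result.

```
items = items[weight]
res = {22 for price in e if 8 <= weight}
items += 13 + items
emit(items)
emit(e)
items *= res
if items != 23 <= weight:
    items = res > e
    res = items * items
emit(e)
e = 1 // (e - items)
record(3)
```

4

Transformed code:
items = items[weight]
res = set()
for price in e:
    if 8 <= weight:
        res.add(22)
items = items + (13 + items)
emit(items)
emit(e)
items = items * res
if items != 23 <= weight:
    items = res > e
    res = items * items
emit(e)
e = 1 // (e - items)
record(3)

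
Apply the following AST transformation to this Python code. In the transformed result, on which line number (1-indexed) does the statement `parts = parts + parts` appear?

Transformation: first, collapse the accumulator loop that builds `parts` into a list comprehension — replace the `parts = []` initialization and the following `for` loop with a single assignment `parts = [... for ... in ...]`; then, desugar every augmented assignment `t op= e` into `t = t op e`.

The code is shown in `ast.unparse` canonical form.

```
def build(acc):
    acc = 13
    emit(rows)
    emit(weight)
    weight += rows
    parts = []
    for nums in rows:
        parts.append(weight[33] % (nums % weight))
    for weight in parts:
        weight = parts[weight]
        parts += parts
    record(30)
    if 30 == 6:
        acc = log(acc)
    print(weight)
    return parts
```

9

Transformed code:
def build(acc):
    acc = 13
    emit(rows)
    emit(weight)
    weight = weight + rows
    parts = [weight[33] % (nums % weight) for nums in rows]
    for weight in parts:
        weight = parts[weight]
        parts = parts + parts
    record(30)
    if 30 == 6:
        acc = log(acc)
    print(weight)
    return parts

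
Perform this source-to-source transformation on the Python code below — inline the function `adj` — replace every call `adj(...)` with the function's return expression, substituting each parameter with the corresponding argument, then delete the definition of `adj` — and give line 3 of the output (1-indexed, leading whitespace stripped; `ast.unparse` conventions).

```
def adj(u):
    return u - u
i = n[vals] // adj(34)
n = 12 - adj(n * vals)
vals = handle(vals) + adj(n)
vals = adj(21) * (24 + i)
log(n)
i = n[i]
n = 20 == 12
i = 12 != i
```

Transformed code:
i = n[vals] // (34 - 34)
n = 12 - (n * vals - n * vals)
vals = handle(vals) + (n - n)
vals = (21 - 21) * (24 + i)
log(n)
i = n[i]
n = 20 == 12
i = 12 != i

vals = handle(vals) + (n - n)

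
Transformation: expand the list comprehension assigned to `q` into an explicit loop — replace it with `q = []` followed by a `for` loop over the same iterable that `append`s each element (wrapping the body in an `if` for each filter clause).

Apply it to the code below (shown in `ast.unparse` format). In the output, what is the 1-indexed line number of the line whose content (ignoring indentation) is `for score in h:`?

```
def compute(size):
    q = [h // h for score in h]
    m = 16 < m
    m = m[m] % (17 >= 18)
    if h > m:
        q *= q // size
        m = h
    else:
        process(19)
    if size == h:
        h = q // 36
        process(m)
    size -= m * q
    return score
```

Transformed code:
def compute(size):
    q = []
    for score in h:
        q.append(h // h)
    m = 16 < m
    m = m[m] % (17 >= 18)
    if h > m:
        q *= q // size
        m = h
    else:
        process(19)
    if size == h:
        h = q // 36
        process(m)
    size -= m * q
    return score

3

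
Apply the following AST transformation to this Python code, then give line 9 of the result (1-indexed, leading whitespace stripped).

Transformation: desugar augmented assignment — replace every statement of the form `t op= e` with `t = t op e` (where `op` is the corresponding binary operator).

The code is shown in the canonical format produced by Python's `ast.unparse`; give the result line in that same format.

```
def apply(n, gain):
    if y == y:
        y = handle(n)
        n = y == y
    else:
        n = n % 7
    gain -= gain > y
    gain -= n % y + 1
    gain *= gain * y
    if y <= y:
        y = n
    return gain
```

gain = gain * (gain * y)

Transformed code:
def apply(n, gain):
    if y == y:
        y = handle(n)
        n = y == y
    else:
        n = n % 7
    gain = gain - (gain > y)
    gain = gain - (n % y + 1)
    gain = gain * (gain * y)
    if y <= y:
        y = n
    return gain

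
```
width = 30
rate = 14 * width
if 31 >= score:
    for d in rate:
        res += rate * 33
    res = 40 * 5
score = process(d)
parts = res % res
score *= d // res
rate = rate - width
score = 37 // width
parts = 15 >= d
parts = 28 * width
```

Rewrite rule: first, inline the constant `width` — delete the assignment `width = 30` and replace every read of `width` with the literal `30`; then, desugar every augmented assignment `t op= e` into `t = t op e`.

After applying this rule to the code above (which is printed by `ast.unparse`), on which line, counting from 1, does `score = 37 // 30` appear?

10

Transformed code:
rate = 14 * 30
if 31 >= score:
    for d in rate:
        res = res + rate * 33
    res = 40 * 5
score = process(d)
parts = res % res
score = score * (d // res)
rate = rate - 30
score = 37 // 30
parts = 15 >= d
parts = 28 * 30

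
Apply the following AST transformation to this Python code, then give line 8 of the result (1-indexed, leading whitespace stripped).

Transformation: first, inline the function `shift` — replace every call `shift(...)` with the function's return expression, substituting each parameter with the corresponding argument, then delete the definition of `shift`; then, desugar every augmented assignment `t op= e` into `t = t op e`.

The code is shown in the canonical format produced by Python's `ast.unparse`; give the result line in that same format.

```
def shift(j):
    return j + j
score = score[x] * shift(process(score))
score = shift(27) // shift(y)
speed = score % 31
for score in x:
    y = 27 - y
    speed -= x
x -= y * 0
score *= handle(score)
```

Transformed code:
score = score[x] * (process(score) + process(score))
score = (27 + 27) // (y + y)
speed = score % 31
for score in x:
    y = 27 - y
    speed = speed - x
x = x - y * 0
score = score * handle(score)

score = score * handle(score)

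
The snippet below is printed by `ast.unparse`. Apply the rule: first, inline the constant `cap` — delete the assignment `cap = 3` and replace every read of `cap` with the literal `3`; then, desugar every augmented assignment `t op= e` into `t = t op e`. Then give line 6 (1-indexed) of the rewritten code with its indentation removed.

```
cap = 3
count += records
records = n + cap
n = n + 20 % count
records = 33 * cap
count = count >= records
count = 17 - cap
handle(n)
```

Transformed code:
count = count + records
records = n + 3
n = n + 20 % count
records = 33 * 3
count = count >= records
count = 17 - 3
handle(n)

count = 17 - 3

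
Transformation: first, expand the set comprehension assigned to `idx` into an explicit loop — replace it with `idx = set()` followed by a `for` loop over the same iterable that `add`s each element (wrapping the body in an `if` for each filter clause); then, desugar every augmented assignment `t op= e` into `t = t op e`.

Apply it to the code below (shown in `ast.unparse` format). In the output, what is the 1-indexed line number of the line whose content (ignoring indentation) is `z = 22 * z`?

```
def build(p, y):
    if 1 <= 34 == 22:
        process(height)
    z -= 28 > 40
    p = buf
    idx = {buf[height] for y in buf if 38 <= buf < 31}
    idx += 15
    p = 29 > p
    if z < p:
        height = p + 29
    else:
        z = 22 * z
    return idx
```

15

Transformed code:
def build(p, y):
    if 1 <= 34 == 22:
        process(height)
    z = z - (28 > 40)
    p = buf
    idx = set()
    for y in buf:
        if 38 <= buf < 31:
            idx.add(buf[height])
    idx = idx + 15
    p = 29 > p
    if z < p:
        height = p + 29
    else:
        z = 22 * z
    return idx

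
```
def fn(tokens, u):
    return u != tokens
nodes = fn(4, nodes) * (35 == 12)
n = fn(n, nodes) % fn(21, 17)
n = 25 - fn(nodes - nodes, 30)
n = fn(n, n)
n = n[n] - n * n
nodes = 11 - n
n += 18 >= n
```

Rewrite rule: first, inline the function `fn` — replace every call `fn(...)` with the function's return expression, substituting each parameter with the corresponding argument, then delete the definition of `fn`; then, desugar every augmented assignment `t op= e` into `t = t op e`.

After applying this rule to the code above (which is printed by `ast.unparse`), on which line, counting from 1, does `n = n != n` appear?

Transformed code:
nodes = (nodes != 4) * (35 == 12)
n = (nodes != n) % (17 != 21)
n = 25 - (30 != nodes - nodes)
n = n != n
n = n[n] - n * n
nodes = 11 - n
n = n + (18 >= n)

4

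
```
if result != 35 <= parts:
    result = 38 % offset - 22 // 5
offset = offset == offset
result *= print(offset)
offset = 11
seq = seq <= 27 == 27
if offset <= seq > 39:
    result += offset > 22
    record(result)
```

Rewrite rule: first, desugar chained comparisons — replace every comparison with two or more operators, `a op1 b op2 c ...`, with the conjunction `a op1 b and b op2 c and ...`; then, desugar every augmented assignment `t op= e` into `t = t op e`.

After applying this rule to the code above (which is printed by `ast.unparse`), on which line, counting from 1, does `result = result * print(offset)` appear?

4

Transformed code:
if result != 35 and 35 <= parts:
    result = 38 % offset - 22 // 5
offset = offset == offset
result = result * print(offset)
offset = 11
seq = seq <= 27 and 27 == 27
if offset <= seq and seq > 39:
    result = result + (offset > 22)
    record(result)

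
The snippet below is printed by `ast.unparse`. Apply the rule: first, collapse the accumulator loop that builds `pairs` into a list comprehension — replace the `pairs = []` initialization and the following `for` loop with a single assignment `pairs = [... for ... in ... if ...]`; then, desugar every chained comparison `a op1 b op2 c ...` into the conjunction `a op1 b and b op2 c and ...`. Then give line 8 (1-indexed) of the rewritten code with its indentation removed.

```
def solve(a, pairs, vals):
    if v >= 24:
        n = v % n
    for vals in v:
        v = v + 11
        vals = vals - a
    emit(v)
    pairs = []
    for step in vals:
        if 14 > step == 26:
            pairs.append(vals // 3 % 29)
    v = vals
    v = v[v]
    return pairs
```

Transformed code:
def solve(a, pairs, vals):
    if v >= 24:
        n = v % n
    for vals in v:
        v = v + 11
        vals = vals - a
    emit(v)
    pairs = [vals // 3 % 29 for step in vals if 14 > step and step == 26]
    v = vals
    v = v[v]
    return pairs

pairs = [vals // 3 % 29 for step in vals if 14 > step and step == 26]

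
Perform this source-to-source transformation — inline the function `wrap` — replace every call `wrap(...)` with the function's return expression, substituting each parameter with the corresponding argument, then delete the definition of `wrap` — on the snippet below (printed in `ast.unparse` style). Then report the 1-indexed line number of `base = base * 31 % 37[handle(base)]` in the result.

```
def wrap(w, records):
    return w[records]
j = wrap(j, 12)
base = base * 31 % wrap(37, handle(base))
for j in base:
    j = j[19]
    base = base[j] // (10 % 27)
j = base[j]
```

Transformed code:
j = j[12]
base = base * 31 % 37[handle(base)]
for j in base:
    j = j[19]
    base = base[j] // (10 % 27)
j = base[j]

2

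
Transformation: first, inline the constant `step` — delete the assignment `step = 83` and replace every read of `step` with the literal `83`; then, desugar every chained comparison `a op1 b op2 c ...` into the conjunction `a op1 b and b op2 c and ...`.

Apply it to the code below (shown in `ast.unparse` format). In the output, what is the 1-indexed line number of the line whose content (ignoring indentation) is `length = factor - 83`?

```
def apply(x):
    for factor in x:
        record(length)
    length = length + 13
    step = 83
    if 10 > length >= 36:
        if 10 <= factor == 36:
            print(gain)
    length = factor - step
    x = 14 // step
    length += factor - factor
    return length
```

8

Transformed code:
def apply(x):
    for factor in x:
        record(length)
    length = length + 13
    if 10 > length and length >= 36:
        if 10 <= factor and factor == 36:
            print(gain)
    length = factor - 83
    x = 14 // 83
    length += factor - factor
    return length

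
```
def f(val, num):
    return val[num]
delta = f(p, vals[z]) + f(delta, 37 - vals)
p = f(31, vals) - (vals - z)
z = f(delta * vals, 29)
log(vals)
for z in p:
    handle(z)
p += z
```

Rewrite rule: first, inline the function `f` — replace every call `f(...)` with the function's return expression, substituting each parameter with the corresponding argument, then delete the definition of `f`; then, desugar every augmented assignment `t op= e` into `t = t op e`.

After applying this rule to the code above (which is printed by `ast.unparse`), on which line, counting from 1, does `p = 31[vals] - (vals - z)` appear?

Transformed code:
delta = p[vals[z]] + delta[37 - vals]
p = 31[vals] - (vals - z)
z = (delta * vals)[29]
log(vals)
for z in p:
    handle(z)
p = p + z

2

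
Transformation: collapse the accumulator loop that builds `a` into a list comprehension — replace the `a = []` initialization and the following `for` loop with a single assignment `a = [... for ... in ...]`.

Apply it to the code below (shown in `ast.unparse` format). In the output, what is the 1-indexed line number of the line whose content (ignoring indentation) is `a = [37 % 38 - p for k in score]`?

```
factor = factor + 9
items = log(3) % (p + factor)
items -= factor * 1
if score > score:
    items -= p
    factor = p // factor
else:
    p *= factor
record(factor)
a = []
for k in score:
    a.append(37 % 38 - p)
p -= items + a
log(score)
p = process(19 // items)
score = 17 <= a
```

10

Transformed code:
factor = factor + 9
items = log(3) % (p + factor)
items -= factor * 1
if score > score:
    items -= p
    factor = p // factor
else:
    p *= factor
record(factor)
a = [37 % 38 - p for k in score]
p -= items + a
log(score)
p = process(19 // items)
score = 17 <= a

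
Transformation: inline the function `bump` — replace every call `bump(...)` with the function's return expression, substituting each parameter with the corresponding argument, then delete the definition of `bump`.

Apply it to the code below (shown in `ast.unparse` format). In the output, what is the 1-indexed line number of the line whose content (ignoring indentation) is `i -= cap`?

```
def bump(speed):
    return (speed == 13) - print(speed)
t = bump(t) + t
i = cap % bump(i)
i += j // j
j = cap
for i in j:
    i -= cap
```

Transformed code:
t = (t == 13) - print(t) + t
i = cap % ((i == 13) - print(i))
i += j // j
j = cap
for i in j:
    i -= cap

6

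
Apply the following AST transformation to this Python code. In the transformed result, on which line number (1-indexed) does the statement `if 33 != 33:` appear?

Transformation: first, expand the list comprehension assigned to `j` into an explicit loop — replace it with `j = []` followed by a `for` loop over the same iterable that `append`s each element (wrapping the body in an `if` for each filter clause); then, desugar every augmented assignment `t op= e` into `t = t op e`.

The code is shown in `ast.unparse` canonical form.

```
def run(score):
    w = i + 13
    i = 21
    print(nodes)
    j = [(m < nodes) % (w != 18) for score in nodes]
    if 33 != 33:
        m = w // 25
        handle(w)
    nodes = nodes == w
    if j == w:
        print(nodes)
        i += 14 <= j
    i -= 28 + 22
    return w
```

8

Transformed code:
def run(score):
    w = i + 13
    i = 21
    print(nodes)
    j = []
    for score in nodes:
        j.append((m < nodes) % (w != 18))
    if 33 != 33:
        m = w // 25
        handle(w)
    nodes = nodes == w
    if j == w:
        print(nodes)
        i = i + (14 <= j)
    i = i - (28 + 22)
    return w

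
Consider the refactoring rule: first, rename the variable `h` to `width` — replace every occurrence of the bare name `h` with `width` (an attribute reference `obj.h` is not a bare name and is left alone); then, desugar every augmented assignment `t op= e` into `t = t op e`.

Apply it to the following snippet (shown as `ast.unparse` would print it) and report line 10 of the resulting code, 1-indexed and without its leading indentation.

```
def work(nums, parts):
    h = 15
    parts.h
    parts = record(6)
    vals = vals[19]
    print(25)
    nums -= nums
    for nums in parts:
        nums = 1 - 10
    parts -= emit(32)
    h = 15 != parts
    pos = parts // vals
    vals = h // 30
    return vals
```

parts = parts - emit(32)

Transformed code:
def work(nums, parts):
    width = 15
    parts.h
    parts = record(6)
    vals = vals[19]
    print(25)
    nums = nums - nums
    for nums in parts:
        nums = 1 - 10
    parts = parts - emit(32)
    width = 15 != parts
    pos = parts // vals
    vals = width // 30
    return vals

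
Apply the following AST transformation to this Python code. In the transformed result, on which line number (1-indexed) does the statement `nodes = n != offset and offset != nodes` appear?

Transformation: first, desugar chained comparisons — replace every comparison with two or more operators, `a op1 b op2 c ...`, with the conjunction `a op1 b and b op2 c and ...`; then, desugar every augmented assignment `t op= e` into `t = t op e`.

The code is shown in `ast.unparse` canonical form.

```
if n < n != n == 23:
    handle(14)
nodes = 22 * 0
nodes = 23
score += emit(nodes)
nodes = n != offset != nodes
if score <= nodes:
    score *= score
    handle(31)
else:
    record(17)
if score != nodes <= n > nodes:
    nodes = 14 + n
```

Transformed code:
if n < n and n != n and (n == 23):
    handle(14)
nodes = 22 * 0
nodes = 23
score = score + emit(nodes)
nodes = n != offset and offset != nodes
if score <= nodes:
    score = score * score
    handle(31)
else:
    record(17)
if score != nodes and nodes <= n and (n > nodes):
    nodes = 14 + n

6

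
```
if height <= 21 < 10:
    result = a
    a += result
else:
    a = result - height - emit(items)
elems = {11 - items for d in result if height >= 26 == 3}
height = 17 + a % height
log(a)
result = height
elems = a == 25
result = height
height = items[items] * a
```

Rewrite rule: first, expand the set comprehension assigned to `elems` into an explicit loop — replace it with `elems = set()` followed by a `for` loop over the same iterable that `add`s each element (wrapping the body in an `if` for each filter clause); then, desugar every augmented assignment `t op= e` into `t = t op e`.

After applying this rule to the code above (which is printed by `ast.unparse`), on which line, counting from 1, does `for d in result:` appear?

Transformed code:
if height <= 21 < 10:
    result = a
    a = a + result
else:
    a = result - height - emit(items)
elems = set()
for d in result:
    if height >= 26 == 3:
        elems.add(11 - items)
height = 17 + a % height
log(a)
result = height
elems = a == 25
result = height
height = items[items] * a

7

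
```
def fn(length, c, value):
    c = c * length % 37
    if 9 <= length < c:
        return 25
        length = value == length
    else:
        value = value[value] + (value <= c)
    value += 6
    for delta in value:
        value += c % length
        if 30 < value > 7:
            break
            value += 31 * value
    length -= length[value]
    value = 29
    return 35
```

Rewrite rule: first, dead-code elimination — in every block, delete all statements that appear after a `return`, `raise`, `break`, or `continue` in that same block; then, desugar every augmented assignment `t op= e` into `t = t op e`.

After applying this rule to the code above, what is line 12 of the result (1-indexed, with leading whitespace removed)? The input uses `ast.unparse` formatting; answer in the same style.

Transformed code:
def fn(length, c, value):
    c = c * length % 37
    if 9 <= length < c:
        return 25
    else:
        value = value[value] + (value <= c)
    value = value + 6
    for delta in value:
        value = value + c % length
        if 30 < value > 7:
            break
    length = length - length[value]
    value = 29
    return 35

length = length - length[value]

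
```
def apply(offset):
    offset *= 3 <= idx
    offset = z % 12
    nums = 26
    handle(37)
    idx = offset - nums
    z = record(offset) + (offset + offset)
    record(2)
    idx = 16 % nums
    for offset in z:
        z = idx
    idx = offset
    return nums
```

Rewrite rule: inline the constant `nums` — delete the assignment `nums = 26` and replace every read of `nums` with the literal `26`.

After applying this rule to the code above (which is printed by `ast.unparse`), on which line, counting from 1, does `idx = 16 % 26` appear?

8

Transformed code:
def apply(offset):
    offset *= 3 <= idx
    offset = z % 12
    handle(37)
    idx = offset - 26
    z = record(offset) + (offset + offset)
    record(2)
    idx = 16 % 26
    for offset in z:
        z = idx
    idx = offset
    return 26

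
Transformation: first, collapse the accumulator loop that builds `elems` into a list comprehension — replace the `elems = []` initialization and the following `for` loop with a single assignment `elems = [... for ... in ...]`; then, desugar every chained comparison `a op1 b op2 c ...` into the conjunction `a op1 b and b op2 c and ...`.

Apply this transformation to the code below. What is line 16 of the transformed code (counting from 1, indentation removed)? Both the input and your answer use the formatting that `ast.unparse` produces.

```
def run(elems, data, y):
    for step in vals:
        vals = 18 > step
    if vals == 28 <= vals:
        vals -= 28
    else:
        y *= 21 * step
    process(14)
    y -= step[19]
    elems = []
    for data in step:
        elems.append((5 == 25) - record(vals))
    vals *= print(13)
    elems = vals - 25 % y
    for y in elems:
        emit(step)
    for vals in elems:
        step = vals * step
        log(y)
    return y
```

Transformed code:
def run(elems, data, y):
    for step in vals:
        vals = 18 > step
    if vals == 28 and 28 <= vals:
        vals -= 28
    else:
        y *= 21 * step
    process(14)
    y -= step[19]
    elems = [(5 == 25) - record(vals) for data in step]
    vals *= print(13)
    elems = vals - 25 % y
    for y in elems:
        emit(step)
    for vals in elems:
        step = vals * step
        log(y)
    return y

step = vals * step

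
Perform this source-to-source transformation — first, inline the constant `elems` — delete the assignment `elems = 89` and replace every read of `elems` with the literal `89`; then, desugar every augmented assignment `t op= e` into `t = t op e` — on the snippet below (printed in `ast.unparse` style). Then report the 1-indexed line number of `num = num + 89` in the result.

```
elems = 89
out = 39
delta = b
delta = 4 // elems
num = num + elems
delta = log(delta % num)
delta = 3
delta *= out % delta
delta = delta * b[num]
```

4

Transformed code:
out = 39
delta = b
delta = 4 // 89
num = num + 89
delta = log(delta % num)
delta = 3
delta = delta * (out % delta)
delta = delta * b[num]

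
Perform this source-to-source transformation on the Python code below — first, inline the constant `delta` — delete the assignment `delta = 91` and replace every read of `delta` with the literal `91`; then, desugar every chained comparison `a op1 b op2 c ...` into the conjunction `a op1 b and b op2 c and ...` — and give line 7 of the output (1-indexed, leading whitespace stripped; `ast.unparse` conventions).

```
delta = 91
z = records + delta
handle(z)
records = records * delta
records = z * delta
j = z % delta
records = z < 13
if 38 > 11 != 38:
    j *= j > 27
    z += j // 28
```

Transformed code:
z = records + 91
handle(z)
records = records * 91
records = z * 91
j = z % 91
records = z < 13
if 38 > 11 and 11 != 38:
    j *= j > 27
    z += j // 28

if 38 > 11 and 11 != 38:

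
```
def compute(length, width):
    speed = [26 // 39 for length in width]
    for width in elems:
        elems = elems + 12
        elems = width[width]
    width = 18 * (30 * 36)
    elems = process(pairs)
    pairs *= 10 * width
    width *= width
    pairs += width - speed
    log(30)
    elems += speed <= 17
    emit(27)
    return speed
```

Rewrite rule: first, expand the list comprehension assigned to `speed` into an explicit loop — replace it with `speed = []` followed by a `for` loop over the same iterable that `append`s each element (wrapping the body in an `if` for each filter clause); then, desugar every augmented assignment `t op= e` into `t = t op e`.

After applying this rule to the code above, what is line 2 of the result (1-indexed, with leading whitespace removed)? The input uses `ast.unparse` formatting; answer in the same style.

speed = []

Transformed code:
def compute(length, width):
    speed = []
    for length in width:
        speed.append(26 // 39)
    for width in elems:
        elems = elems + 12
        elems = width[width]
    width = 18 * (30 * 36)
    elems = process(pairs)
    pairs = pairs * (10 * width)
    width = width * width
    pairs = pairs + (width - speed)
    log(30)
    elems = elems + (speed <= 17)
    emit(27)
    return speed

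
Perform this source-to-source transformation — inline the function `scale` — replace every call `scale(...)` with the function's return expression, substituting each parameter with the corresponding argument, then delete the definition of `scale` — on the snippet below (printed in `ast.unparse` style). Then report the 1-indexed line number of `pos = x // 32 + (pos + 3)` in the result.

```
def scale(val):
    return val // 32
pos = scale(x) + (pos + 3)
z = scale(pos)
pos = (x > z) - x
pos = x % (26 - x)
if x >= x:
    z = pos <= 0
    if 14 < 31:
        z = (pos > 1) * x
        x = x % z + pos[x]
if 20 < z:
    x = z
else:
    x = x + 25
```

1

Transformed code:
pos = x // 32 + (pos + 3)
z = pos // 32
pos = (x > z) - x
pos = x % (26 - x)
if x >= x:
    z = pos <= 0
    if 14 < 31:
        z = (pos > 1) * x
        x = x % z + pos[x]
if 20 < z:
    x = z
else:
    x = x + 25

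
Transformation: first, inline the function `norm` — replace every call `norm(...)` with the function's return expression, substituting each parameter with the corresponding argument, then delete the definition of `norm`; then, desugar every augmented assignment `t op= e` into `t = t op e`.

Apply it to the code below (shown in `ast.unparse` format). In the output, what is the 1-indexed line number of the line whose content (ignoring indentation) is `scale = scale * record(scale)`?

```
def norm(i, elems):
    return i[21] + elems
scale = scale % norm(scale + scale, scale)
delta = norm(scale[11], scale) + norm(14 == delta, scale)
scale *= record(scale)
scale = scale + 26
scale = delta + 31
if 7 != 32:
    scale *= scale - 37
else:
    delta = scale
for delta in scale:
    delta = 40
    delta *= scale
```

3

Transformed code:
scale = scale % ((scale + scale)[21] + scale)
delta = scale[11][21] + scale + ((14 == delta)[21] + scale)
scale = scale * record(scale)
scale = scale + 26
scale = delta + 31
if 7 != 32:
    scale = scale * (scale - 37)
else:
    delta = scale
for delta in scale:
    delta = 40
    delta = delta * scale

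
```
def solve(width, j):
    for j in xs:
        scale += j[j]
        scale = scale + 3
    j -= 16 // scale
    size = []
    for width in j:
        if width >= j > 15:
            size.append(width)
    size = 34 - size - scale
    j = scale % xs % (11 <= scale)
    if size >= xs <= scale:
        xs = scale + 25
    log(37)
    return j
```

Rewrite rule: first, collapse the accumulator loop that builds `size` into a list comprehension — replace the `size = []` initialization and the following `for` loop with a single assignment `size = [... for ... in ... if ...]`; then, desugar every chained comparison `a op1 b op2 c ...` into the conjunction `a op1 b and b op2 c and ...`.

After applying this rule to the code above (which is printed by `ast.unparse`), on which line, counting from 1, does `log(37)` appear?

Transformed code:
def solve(width, j):
    for j in xs:
        scale += j[j]
        scale = scale + 3
    j -= 16 // scale
    size = [width for width in j if width >= j and j > 15]
    size = 34 - size - scale
    j = scale % xs % (11 <= scale)
    if size >= xs and xs <= scale:
        xs = scale + 25
    log(37)
    return j

11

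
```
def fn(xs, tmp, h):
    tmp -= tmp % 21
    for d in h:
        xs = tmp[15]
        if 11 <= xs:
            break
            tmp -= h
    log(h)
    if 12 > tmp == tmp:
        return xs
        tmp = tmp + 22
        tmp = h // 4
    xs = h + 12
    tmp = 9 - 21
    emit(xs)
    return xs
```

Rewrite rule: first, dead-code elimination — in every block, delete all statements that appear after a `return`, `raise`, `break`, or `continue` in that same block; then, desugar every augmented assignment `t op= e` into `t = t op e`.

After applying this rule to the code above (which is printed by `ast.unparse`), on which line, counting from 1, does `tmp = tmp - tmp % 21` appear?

Transformed code:
def fn(xs, tmp, h):
    tmp = tmp - tmp % 21
    for d in h:
        xs = tmp[15]
        if 11 <= xs:
            break
    log(h)
    if 12 > tmp == tmp:
        return xs
    xs = h + 12
    tmp = 9 - 21
    emit(xs)
    return xs

2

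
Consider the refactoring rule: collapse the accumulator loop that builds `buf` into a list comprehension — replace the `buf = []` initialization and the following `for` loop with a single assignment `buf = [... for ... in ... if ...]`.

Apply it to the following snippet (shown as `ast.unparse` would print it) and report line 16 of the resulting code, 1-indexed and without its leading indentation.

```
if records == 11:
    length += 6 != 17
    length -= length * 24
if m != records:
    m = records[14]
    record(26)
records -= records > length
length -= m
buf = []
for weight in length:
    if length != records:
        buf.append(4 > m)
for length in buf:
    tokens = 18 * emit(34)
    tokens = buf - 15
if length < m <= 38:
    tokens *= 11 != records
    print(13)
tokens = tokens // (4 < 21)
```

Transformed code:
if records == 11:
    length += 6 != 17
    length -= length * 24
if m != records:
    m = records[14]
    record(26)
records -= records > length
length -= m
buf = [4 > m for weight in length if length != records]
for length in buf:
    tokens = 18 * emit(34)
    tokens = buf - 15
if length < m <= 38:
    tokens *= 11 != records
    print(13)
tokens = tokens // (4 < 21)

tokens = tokens // (4 < 21)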